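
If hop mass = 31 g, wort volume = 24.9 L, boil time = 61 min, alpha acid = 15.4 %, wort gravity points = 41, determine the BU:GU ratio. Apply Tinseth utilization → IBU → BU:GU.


U = 1.65·0.000125^(GP/1000)·(1−e^(−0.04t))/4.15;  IBU = (α/100)·m·U·1000/V;  BU:GU = IBU/GP
U = 1.65·0.000125^(41/1000)·(1−e^(−0.04·61))/4.15 = 0.2511
IBU = (15.4/100)·31·0.2511·1000/24.9 = 48.1378
BU:GU = 48.1378/41

1.1741


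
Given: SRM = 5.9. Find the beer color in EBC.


EBC = SRM · 1.97
EBC = 5.9 · 1.97

11.6230 EBC


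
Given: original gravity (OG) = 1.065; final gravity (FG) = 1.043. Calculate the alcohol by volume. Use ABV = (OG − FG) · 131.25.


ABV = (1.065 − 1.043) · 131.25

2.8875 % ABV


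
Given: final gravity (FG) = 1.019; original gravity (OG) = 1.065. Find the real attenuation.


AA = (OG−FG)/(OG−1)·100;  RA = AA·0.8192
AA = (1.065 − 1.019)/(1.065 − 1)·100 = 70.7692
RA = 70.7692·0.8192

57.9742 %


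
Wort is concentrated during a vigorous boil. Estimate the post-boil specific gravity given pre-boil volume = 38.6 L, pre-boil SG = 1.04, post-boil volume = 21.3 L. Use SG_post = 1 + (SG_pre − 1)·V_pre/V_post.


pts_pre = (1.04 − 1)·1000 = 40.0000
pts_post = 40.0000·38.6/21.3 = 72.4883
SG_post = 1 + 72.4883/1000

1.0725


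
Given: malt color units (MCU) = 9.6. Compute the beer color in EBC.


SRM = 1.4922·MCU^0.6859;  EBC = SRM·1.97
SRM = 1.4922·9.6^0.6859 = 7.0399
EBC = 7.0399·1.97

13.8686 EBC


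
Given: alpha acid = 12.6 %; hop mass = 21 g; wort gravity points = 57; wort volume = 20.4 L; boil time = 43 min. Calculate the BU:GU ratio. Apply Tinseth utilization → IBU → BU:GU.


U = 1.65·0.000125^(GP/1000)·(1−e^(−0.04t))/4.15;  IBU = (α/100)·m·U·1000/V;  BU:GU = IBU/GP
U = 1.65·0.000125^(57/1000)·(1−e^(−0.04·43))/4.15 = 0.1956
IBU = (12.6/100)·21·0.1956·1000/20.4 = 25.3646
BU:GU = 25.3646/57

0.4450


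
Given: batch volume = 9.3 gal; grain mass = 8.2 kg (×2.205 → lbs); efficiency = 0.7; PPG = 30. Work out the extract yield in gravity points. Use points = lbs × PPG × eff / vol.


lbs = 8.2 × 2.205 = 18.0810
points = 18.0810 × 30 × 0.7 / 9.3

40.8281 points


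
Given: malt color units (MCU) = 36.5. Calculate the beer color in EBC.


SRM = 1.4922·MCU^0.6859;  EBC = SRM·1.97
SRM = 1.4922·36.5^0.6859 = 17.5956
EBC = 17.5956·1.97

34.6633 EBC


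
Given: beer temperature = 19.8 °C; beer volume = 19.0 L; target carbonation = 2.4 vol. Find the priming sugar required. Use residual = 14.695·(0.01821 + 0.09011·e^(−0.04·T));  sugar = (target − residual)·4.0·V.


residual = 14.695·(0.01821 + 0.09011·e^(−0.04·19.8)) = 0.8674
sugar = (2.4 − 0.8674)·4.0·19.0

116.4805 g


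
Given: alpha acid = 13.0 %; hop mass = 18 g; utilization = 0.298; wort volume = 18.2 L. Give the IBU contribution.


IBU = (α/100)·mass·U·1000 / V
IBU = (13.0/100)·18·0.298·1000 / 18.2

38.3143 IBU


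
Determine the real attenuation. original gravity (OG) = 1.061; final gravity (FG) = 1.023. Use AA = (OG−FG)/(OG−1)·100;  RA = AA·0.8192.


AA = (1.061 − 1.023)/(1.061 − 1)·100 = 62.2951
RA = 62.2951·0.8192

51.0321 %


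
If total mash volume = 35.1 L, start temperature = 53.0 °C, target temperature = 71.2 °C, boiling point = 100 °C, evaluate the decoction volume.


V_dec = V_total·(T_target − T_start)/(T_boil − T_start)
V_dec = 35.1·(71.2 − 53.0)/(100 − 53.0)

13.5919 L


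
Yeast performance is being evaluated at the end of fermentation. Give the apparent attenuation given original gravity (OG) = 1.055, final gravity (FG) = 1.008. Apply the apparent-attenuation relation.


AA = (OG − FG)/(OG − 1) · 100
AA = (1.055 − 1.008)/(1.055 − 1) · 100

85.4545 %


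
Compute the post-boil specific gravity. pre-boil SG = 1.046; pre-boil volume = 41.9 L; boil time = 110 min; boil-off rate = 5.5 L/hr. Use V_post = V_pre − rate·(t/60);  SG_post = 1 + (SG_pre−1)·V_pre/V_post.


V_post = 41.9 − 5.5·(110/60) = 31.8167
SG_post = 1 + (1.046 − 1)·41.9/31.8167

1.0606


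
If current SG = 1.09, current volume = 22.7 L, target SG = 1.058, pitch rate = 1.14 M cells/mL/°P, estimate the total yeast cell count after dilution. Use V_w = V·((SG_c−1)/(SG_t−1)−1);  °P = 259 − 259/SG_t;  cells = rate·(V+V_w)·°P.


V_w = 22.7·((1.09−1)/(1.058−1)−1) = 12.5241
V_final = 22.7 + 12.5241 = 35.2241
°P = 259 − 259/1.058 = 14.1985
cells = 1.14·35.2241·14.1985

570.1476 billion cells


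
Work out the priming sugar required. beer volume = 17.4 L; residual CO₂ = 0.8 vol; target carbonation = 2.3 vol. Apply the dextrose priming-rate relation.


sugar = (target − residual)·4.0·V
sugar = (2.3 − 0.8)·4.0·17.4

104.4000 g


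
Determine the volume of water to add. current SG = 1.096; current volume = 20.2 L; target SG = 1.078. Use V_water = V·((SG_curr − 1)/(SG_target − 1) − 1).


V_water = 20.2·((1.096 − 1)/(1.078 − 1) − 1)

4.6615 L


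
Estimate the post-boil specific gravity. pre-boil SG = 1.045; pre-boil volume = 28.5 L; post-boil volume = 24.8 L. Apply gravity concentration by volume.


SG_post = 1 + (SG_pre − 1)·V_pre/V_post
pts_pre = (1.045 − 1)·1000 = 45.0000
pts_post = 45.0000·28.5/24.8 = 51.7137
SG_post = 1 + 51.7137/1000

1.0517


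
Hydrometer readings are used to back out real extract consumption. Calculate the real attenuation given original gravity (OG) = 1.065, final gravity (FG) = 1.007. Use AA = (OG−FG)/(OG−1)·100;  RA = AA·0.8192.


AA = (1.065 − 1.007)/(1.065 − 1)·100 = 89.2308
RA = 89.2308·0.8192

73.0978 %


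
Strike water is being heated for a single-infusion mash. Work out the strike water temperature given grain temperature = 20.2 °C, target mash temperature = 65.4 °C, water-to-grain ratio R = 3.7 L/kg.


T_strike = (0.41/R)·(T_mash − T_grain) + T_mash
T_strike = (0.41/3.7)·(65.4 − 20.2) + 65.4

70.4086 °C


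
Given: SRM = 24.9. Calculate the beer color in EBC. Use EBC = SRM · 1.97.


EBC = 24.9 · 1.97

49.0530 EBC


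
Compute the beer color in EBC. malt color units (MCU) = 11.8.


SRM = 1.4922·MCU^0.6859;  EBC = SRM·1.97
SRM = 1.4922·11.8^0.6859 = 8.1102
EBC = 8.1102·1.97

15.9771 EBC


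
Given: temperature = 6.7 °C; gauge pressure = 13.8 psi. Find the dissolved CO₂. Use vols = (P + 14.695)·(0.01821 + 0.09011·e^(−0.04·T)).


vols = (13.8 + 14.695)·(0.01821 + 0.09011·e^(−0.04·6.7))

2.4829 volumes


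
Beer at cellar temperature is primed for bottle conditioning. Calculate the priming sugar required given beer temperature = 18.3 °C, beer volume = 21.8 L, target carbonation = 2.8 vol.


residual = 14.695·(0.01821 + 0.09011·e^(−0.04·T));  sugar = (target − residual)·4.0·V
residual = 14.695·(0.01821 + 0.09011·e^(−0.04·18.3)) = 0.9044
sugar = (2.8 − 0.9044)·4.0·21.8

165.2921 g


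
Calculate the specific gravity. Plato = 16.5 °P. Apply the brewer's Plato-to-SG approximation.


SG = 259/(259 − P)
SG = 259/(259 − 16.5)

1.0680


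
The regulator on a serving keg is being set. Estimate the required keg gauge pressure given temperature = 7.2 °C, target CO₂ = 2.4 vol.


psi = vols/(0.01821 + 0.09011·e^(−0.04·T)) − 14.695
psi = 2.4/(0.01821 + 0.09011·e^(−0.04·7.2)) − 14.695

13.2865 psi


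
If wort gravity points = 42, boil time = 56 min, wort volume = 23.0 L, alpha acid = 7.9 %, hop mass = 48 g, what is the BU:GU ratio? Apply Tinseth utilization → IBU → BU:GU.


U = 1.65·0.000125^(GP/1000)·(1−e^(−0.04t))/4.15;  IBU = (α/100)·m·U·1000/V;  BU:GU = IBU/GP
U = 1.65·0.000125^(42/1000)·(1−e^(−0.04·56))/4.15 = 0.2436
IBU = (7.9/100)·48·0.2436·1000/23.0 = 40.1570
BU:GU = 40.1570/42

0.9561


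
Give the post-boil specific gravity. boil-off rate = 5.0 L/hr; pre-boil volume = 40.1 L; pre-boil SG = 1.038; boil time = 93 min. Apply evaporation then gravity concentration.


V_post = V_pre − rate·(t/60);  SG_post = 1 + (SG_pre−1)·V_pre/V_post
V_post = 40.1 − 5.0·(93/60) = 32.3500
SG_post = 1 + (1.038 − 1)·40.1/32.3500

1.0471


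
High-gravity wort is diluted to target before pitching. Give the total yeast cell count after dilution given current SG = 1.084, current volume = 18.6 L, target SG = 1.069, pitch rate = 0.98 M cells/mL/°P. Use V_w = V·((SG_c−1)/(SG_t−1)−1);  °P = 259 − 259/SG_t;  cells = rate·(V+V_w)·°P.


V_w = 18.6·((1.084−1)/(1.069−1)−1) = 4.0435
V_final = 18.6 + 4.0435 = 22.6435
°P = 259 − 259/1.069 = 16.7175
cells = 0.98·22.6435·16.7175

370.9713 billion cells


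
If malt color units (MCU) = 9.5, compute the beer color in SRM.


SRM = 1.4922 · MCU^0.6859
SRM = 1.4922 · 9.5^0.6859

6.9895 SRM


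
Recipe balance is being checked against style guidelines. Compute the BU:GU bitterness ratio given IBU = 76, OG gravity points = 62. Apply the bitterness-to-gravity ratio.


BU:GU = IBU / OG_points
BU:GU = 76 / 62

1.2258


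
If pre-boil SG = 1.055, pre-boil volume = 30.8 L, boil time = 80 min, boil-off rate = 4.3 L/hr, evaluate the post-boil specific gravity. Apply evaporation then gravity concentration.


V_post = V_pre − rate·(t/60);  SG_post = 1 + (SG_pre−1)·V_pre/V_post
V_post = 30.8 − 4.3·(80/60) = 25.0667
SG_post = 1 + (1.055 − 1)·30.8/25.0667

1.0676


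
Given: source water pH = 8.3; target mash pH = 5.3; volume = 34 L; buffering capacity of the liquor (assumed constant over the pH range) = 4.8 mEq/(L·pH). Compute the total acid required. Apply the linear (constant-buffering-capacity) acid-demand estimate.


acid = buffering capacity · (pH_source − pH_target) · V
acid = 4.8 · (8.3 − 5.3) · 34

489.6000 mEq


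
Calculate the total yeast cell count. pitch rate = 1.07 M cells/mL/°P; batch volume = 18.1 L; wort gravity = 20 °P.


cells (billions) = rate · V_L · °P
cells = 1.07 · 18.1 · 20

387.3400 billion cells


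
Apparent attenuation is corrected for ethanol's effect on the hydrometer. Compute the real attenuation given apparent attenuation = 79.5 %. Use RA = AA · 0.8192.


RA = 79.5 · 0.8192

65.1264 %


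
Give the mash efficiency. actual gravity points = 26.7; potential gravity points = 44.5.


efficiency = actual / potential × 100
efficiency = 26.7 / 44.5 × 100

60.0000 %


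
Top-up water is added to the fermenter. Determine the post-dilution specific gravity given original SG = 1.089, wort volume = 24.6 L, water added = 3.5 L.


SG_new = 1 + (SG_old − 1)·V_old/(V_old + V_water)
pts = (1.089 − 1)·1000·24.6/(24.6 + 3.5) = 77.9146
SG_new = 1 + 77.9146/1000

1.0779


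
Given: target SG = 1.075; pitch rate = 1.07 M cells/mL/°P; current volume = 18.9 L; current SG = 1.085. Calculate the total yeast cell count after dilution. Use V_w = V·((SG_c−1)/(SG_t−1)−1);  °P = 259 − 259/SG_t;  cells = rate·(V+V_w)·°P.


V_w = 18.9·((1.085−1)/(1.075−1)−1) = 2.5200
V_final = 18.9 + 2.5200 = 21.4200
°P = 259 − 259/1.075 = 18.0698
cells = 1.07·21.4200·18.0698

414.1482 billion cells


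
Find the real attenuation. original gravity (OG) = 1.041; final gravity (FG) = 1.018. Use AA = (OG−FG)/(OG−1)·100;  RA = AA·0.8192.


AA = (1.041 − 1.018)/(1.041 − 1)·100 = 56.0976
RA = 56.0976·0.8192

45.9551 %


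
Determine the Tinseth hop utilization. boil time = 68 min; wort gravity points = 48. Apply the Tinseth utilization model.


U = 1.65·0.000125^(GP/1000) · (1 − e^(−0.04·t))/4.15
bigness = 1.65·0.000125^(48/1000) = 1.0719
boil_factor = (1 − e^(−0.04·68))/4.15 = 0.2251
U = 1.0719 · 0.2251

0.2413


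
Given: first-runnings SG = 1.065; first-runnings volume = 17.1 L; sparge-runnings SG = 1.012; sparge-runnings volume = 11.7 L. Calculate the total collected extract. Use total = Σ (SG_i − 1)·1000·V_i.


first = (1.065 − 1)·1000·17.1 = 1111.5000
sparge = (1.012 − 1)·1000·11.7 = 140.4000
total = 1111.5000 + 140.4000

1251.9000 gravity·L


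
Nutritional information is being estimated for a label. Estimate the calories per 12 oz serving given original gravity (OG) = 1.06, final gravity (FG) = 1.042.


ABW = (OG−FG)·131.25·0.79/FG;  °P = 259 − 259/SG (for OG→OE and FG→AE);  RE = 0.1808·OE + 0.8192·AE;  Cal = (6.9·ABW + 4·(RE−0.1))·FG·3.55
ABW = (1.06 − 1.042)·131.25·0.79/1.042 = 1.7911
OE = 259 − 259/1.06 = 14.6604 °P
AE = 259 − 259/1.042 = 10.4395 °P
RE = 0.1808·14.6604 + 0.8192·10.4395 = 11.2027 °P
Cal = (6.9·1.7911 + 4·(11.2027−0.1))·1.042·3.55

209.9964 kcal


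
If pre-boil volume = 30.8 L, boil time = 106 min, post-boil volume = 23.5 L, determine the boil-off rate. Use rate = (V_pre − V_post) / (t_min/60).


rate = (30.8 − 23.5) / (106/60)

4.1321 L/hr


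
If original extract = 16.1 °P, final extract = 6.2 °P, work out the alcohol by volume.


SG = 259/(259 − P);  ABV = (OG − FG)·131.25
OG = 259/(259 − 16.1) = 1.0663
FG = 259/(259 − 6.2) = 1.0245
ABV = (1.0663 − 1.0245)·131.25

5.4806 % ABV


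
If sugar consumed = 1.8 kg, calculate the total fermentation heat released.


Q = m_sugar · 590 kJ/kg
Q = 1.8 · 590

1062.0000 kJ


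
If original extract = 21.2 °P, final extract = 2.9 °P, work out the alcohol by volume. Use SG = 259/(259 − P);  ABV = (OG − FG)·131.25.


OG = 259/(259 − 21.2) = 1.0892
FG = 259/(259 − 2.9) = 1.0113
ABV = (1.0892 − 1.0113)·131.25

10.2148 % ABV


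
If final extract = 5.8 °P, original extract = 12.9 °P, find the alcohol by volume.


SG = 259/(259 − P);  ABV = (OG − FG)·131.25
OG = 259/(259 − 12.9) = 1.0524
FG = 259/(259 − 5.8) = 1.0229
ABV = (1.0524 − 1.0229)·131.25

3.8733 % ABV


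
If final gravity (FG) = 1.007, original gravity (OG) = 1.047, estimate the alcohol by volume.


ABV = (OG − FG) · 131.25
ABV = (1.047 − 1.007) · 131.25

5.2500 % ABV


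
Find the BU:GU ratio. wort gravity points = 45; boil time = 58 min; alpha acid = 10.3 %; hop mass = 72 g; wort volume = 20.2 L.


U = 1.65·0.000125^(GP/1000)·(1−e^(−0.04t))/4.15;  IBU = (α/100)·m·U·1000/V;  BU:GU = IBU/GP
U = 1.65·0.000125^(45/1000)·(1−e^(−0.04·58))/4.15 = 0.2393
IBU = (10.3/100)·72·0.2393·1000/20.2 = 87.8395
BU:GU = 87.8395/45

1.9520


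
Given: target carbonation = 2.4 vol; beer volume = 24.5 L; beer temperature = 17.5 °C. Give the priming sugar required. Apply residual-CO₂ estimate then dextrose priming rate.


residual = 14.695·(0.01821 + 0.09011·e^(−0.04·T));  sugar = (target − residual)·4.0·V
residual = 14.695·(0.01821 + 0.09011·e^(−0.04·17.5)) = 0.9252
sugar = (2.4 − 0.9252)·4.0·24.5

144.5346 g


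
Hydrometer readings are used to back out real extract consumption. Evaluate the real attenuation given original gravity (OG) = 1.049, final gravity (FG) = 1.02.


AA = (OG−FG)/(OG−1)·100;  RA = AA·0.8192
AA = (1.049 − 1.02)/(1.049 − 1)·100 = 59.1837
RA = 59.1837·0.8192

48.4833 %


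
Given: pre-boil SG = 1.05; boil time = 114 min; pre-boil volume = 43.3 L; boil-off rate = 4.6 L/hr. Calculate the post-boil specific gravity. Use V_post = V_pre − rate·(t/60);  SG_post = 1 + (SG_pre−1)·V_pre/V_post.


V_post = 43.3 − 4.6·(114/60) = 34.5600
SG_post = 1 + (1.05 − 1)·43.3/34.5600

1.0626


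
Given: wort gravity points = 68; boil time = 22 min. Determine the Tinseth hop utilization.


U = 1.65·0.000125^(GP/1000) · (1 − e^(−0.04·t))/4.15
bigness = 1.65·0.000125^(68/1000) = 0.8955
boil_factor = (1 − e^(−0.04·22))/4.15 = 0.1410
U = 0.8955 · 0.1410

0.1263


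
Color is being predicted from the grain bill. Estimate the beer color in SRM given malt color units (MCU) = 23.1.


SRM = 1.4922 · MCU^0.6859
SRM = 1.4922 · 23.1^0.6859

12.8567 SRM


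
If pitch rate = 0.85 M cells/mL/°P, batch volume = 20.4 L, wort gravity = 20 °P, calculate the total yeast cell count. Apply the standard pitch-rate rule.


cells (billions) = rate · V_L · °P
cells = 0.85 · 20.4 · 20

346.8000 billion cells


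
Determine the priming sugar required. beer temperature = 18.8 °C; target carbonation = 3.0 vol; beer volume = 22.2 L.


residual = 14.695·(0.01821 + 0.09011·e^(−0.04·T));  sugar = (target − residual)·4.0·V
residual = 14.695·(0.01821 + 0.09011·e^(−0.04·18.8)) = 0.8918
sugar = (3.0 − 0.8918)·4.0·22.2

187.2048 g


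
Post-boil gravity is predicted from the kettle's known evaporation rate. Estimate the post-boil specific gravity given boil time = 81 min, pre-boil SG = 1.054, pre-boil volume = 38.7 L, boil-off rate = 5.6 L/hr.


V_post = V_pre − rate·(t/60);  SG_post = 1 + (SG_pre−1)·V_pre/V_post
V_post = 38.7 − 5.6·(81/60) = 31.1400
SG_post = 1 + (1.054 − 1)·38.7/31.1400

1.0671


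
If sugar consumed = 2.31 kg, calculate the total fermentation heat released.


Q = m_sugar · 590 kJ/kg
Q = 2.31 · 590

1362.9000 kJ


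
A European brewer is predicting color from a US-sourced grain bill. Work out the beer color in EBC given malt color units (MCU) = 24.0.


SRM = 1.4922·MCU^0.6859;  EBC = SRM·1.97
SRM = 1.4922·24.0^0.6859 = 13.1982
EBC = 13.1982·1.97

26.0004 EBC


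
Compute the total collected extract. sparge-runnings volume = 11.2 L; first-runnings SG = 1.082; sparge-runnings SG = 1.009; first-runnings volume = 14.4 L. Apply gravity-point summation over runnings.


total = Σ (SG_i − 1)·1000·V_i
first = (1.082 − 1)·1000·14.4 = 1180.8000
sparge = (1.009 − 1)·1000·11.2 = 100.8000
total = 1180.8000 + 100.8000

1281.6000 gravity·L


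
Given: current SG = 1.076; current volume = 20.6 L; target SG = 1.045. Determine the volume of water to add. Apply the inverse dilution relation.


V_water = V·((SG_curr − 1)/(SG_target − 1) − 1)
V_water = 20.6·((1.076 − 1)/(1.045 − 1) − 1)

14.1911 L


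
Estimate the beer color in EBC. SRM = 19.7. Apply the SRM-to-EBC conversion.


EBC = SRM · 1.97
EBC = 19.7 · 1.97

38.8090 EBC


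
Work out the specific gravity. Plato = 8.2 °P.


SG = 259/(259 − P)
SG = 259/(259 − 8.2)

1.0327


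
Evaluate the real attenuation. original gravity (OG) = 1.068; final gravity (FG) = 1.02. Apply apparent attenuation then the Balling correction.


AA = (OG−FG)/(OG−1)·100;  RA = AA·0.8192
AA = (1.068 − 1.02)/(1.068 − 1)·100 = 70.5882
RA = 70.5882·0.8192

57.8259 %


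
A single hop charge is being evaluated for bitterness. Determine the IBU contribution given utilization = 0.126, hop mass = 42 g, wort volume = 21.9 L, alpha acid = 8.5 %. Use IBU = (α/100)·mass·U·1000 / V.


IBU = (8.5/100)·42·0.126·1000 / 21.9

20.5397 IBU


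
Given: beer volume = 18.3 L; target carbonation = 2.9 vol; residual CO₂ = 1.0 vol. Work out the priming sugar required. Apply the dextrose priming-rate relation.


sugar = (target − residual)·4.0·V
sugar = (2.9 − 1.0)·4.0·18.3

139.0800 g


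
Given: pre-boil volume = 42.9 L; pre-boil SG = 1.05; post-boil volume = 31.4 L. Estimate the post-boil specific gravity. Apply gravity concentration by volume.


SG_post = 1 + (SG_pre − 1)·V_pre/V_post
pts_pre = (1.05 − 1)·1000 = 50.0000
pts_post = 50.0000·42.9/31.4 = 68.3121
SG_post = 1 + 68.3121/1000

1.0683


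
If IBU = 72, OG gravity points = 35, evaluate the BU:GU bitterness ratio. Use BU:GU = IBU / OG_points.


BU:GU = 72 / 35

2.0571


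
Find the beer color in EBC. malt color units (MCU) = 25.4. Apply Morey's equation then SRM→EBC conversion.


SRM = 1.4922·MCU^0.6859;  EBC = SRM·1.97
SRM = 1.4922·25.4^0.6859 = 13.7215
EBC = 13.7215·1.97

27.0314 EBC


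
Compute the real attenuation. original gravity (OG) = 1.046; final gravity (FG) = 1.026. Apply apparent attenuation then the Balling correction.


AA = (OG−FG)/(OG−1)·100;  RA = AA·0.8192
AA = (1.046 − 1.026)/(1.046 − 1)·100 = 43.4783
RA = 43.4783·0.8192

35.6174 %


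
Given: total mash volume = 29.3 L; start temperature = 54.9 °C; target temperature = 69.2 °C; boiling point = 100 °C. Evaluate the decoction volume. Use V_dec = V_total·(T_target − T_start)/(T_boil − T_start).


V_dec = 29.3·(69.2 − 54.9)/(100 − 54.9)

9.2902 L


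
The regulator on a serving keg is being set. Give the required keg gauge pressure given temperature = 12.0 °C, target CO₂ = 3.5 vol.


psi = vols/(0.01821 + 0.09011·e^(−0.04·T)) − 14.695
psi = 3.5/(0.01821 + 0.09011·e^(−0.04·12.0)) − 14.695

32.6224 psi


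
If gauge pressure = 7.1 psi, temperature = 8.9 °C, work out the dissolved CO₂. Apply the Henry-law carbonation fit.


vols = (P + 14.695)·(0.01821 + 0.09011·e^(−0.04·T))
vols = (7.1 + 14.695)·(0.01821 + 0.09011·e^(−0.04·8.9))

1.7726 volumes


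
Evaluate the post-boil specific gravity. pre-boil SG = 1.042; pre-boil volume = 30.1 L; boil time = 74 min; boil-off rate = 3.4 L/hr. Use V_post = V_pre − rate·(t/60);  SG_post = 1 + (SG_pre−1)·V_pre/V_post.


V_post = 30.1 − 3.4·(74/60) = 25.9067
SG_post = 1 + (1.042 − 1)·30.1/25.9067

1.0488


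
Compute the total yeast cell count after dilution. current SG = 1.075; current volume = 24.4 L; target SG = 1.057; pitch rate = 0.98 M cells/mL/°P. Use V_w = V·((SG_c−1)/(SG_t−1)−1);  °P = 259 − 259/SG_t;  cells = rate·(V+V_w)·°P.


V_w = 24.4·((1.075−1)/(1.057−1)−1) = 7.7053
V_final = 24.4 + 7.7053 = 32.1053
°P = 259 − 259/1.057 = 13.9669
cells = 0.98·32.1053·13.9669

439.4424 billion cells


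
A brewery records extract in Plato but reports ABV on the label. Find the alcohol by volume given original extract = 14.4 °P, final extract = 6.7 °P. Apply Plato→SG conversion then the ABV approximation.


SG = 259/(259 − P);  ABV = (OG − FG)·131.25
OG = 259/(259 − 14.4) = 1.0589
FG = 259/(259 − 6.7) = 1.0266
ABV = (1.0589 − 1.0266)·131.25

4.2415 % ABV


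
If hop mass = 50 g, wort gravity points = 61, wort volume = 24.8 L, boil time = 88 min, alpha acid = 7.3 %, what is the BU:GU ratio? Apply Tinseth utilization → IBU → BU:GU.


U = 1.65·0.000125^(GP/1000)·(1−e^(−0.04t))/4.15;  IBU = (α/100)·m·U·1000/V;  BU:GU = IBU/GP
U = 1.65·0.000125^(61/1000)·(1−e^(−0.04·88))/4.15 = 0.2230
IBU = (7.3/100)·50·0.2230·1000/24.8 = 32.8201
BU:GU = 32.8201/61

0.5380


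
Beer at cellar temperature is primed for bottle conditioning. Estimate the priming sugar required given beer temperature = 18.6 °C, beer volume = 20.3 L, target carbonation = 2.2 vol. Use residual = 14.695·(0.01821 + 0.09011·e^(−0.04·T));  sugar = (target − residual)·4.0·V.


residual = 14.695·(0.01821 + 0.09011·e^(−0.04·18.6)) = 0.8969
sugar = (2.2 − 0.8969)·4.0·20.3

105.8156 g


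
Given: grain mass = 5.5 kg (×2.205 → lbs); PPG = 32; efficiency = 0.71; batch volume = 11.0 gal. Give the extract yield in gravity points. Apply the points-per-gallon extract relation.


points = lbs × PPG × eff / vol
lbs = 5.5 × 2.205 = 12.1275
points = 12.1275 × 32 × 0.71 / 11.0

25.0488 points


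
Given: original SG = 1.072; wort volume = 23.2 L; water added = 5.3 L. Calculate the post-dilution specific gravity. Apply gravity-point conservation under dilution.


SG_new = 1 + (SG_old − 1)·V_old/(V_old + V_water)
pts = (1.072 − 1)·1000·23.2/(23.2 + 5.3) = 58.6105
SG_new = 1 + 58.6105/1000

1.0586


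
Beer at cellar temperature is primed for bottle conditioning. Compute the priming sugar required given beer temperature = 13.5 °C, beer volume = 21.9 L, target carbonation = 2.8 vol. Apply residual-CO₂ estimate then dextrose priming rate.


residual = 14.695·(0.01821 + 0.09011·e^(−0.04·T));  sugar = (target − residual)·4.0·V
residual = 14.695·(0.01821 + 0.09011·e^(−0.04·13.5)) = 1.0393
sugar = (2.8 − 1.0393)·4.0·21.9

154.2416 g


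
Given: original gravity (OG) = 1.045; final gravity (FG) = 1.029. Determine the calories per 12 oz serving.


ABW = (OG−FG)·131.25·0.79/FG;  °P = 259 − 259/SG (for OG→OE and FG→AE);  RE = 0.1808·OE + 0.8192·AE;  Cal = (6.9·ABW + 4·(RE−0.1))·FG·3.55
ABW = (1.045 − 1.029)·131.25·0.79/1.029 = 1.6122
OE = 259 − 259/1.045 = 11.1531 °P
AE = 259 − 259/1.029 = 7.2993 °P
RE = 0.1808·11.1531 + 0.8192·7.2993 = 7.9961 °P
Cal = (6.9·1.6122 + 4·(7.9961−0.1))·1.029·3.55

156.0132 kcal


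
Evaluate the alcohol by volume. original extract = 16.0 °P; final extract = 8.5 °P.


SG = 259/(259 − P);  ABV = (OG − FG)·131.25
OG = 259/(259 − 16.0) = 1.0658
FG = 259/(259 − 8.5) = 1.0339
ABV = (1.0658 − 1.0339)·131.25

4.1884 % ABV


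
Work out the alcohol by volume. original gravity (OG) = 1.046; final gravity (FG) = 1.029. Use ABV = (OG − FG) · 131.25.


ABV = (1.046 − 1.029) · 131.25

2.2313 % ABV


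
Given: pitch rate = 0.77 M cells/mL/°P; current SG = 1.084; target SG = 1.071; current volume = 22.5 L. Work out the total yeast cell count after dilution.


V_w = V·((SG_c−1)/(SG_t−1)−1);  °P = 259 − 259/SG_t;  cells = rate·(V+V_w)·°P
V_w = 22.5·((1.084−1)/(1.071−1)−1) = 4.1197
V_final = 22.5 + 4.1197 = 26.6197
°P = 259 − 259/1.071 = 17.1699
cells = 0.77·26.6197·17.1699

351.9353 billion cells


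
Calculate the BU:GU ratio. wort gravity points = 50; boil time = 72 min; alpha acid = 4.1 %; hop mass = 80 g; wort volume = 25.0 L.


U = 1.65·0.000125^(GP/1000)·(1−e^(−0.04t))/4.15;  IBU = (α/100)·m·U·1000/V;  BU:GU = IBU/GP
U = 1.65·0.000125^(50/1000)·(1−e^(−0.04·72))/4.15 = 0.2394
IBU = (4.1/100)·80·0.2394·1000/25.0 = 31.4141
BU:GU = 31.4141/50

0.6283


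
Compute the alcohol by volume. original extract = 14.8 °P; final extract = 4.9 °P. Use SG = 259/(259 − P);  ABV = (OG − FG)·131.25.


OG = 259/(259 − 14.8) = 1.0606
FG = 259/(259 − 4.9) = 1.0193
ABV = (1.0606 − 1.0193)·131.25

5.4236 % ABV


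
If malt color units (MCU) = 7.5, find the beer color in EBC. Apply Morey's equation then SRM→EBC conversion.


SRM = 1.4922·MCU^0.6859;  EBC = SRM·1.97
SRM = 1.4922·7.5^0.6859 = 5.9434
EBC = 5.9434·1.97

11.7084 EBC


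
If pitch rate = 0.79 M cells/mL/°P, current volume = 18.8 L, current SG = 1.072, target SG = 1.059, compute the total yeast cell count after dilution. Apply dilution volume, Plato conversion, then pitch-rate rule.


V_w = V·((SG_c−1)/(SG_t−1)−1);  °P = 259 − 259/SG_t;  cells = rate·(V+V_w)·°P
V_w = 18.8·((1.072−1)/(1.059−1)−1) = 4.1424
V_final = 18.8 + 4.1424 = 22.9424
°P = 259 − 259/1.059 = 14.4297
cells = 0.79·22.9424·14.4297

261.5298 billion cells


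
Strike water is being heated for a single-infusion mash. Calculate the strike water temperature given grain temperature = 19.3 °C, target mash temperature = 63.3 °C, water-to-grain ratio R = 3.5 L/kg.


T_strike = (0.41/R)·(T_mash − T_grain) + T_mash
T_strike = (0.41/3.5)·(63.3 − 19.3) + 63.3

68.4543 °C


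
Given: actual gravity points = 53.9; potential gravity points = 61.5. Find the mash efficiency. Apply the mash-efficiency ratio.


efficiency = actual / potential × 100
efficiency = 53.9 / 61.5 × 100

87.6423 %


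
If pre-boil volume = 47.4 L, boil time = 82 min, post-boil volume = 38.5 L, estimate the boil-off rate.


rate = (V_pre − V_post) / (t_min/60)
rate = (47.4 − 38.5) / (82/60)

6.5122 L/hr


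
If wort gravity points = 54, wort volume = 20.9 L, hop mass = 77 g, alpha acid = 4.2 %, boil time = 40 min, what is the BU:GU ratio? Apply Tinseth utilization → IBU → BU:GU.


U = 1.65·0.000125^(GP/1000)·(1−e^(−0.04t))/4.15;  IBU = (α/100)·m·U·1000/V;  BU:GU = IBU/GP
U = 1.65·0.000125^(54/1000)·(1−e^(−0.04·40))/4.15 = 0.1953
IBU = (4.2/100)·77·0.1953·1000/20.9 = 30.2219
BU:GU = 30.2219/54

0.5597


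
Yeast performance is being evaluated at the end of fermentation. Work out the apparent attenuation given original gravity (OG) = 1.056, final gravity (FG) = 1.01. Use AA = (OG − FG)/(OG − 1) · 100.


AA = (1.056 − 1.01)/(1.056 − 1) · 100

82.1429 %


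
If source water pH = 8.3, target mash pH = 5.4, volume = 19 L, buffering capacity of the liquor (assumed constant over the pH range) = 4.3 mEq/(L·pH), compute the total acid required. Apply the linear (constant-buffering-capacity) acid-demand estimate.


acid = buffering capacity · (pH_source − pH_target) · V
acid = 4.3 · (8.3 − 5.4) · 19

236.9300 mEq


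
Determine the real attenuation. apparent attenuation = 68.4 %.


RA = AA · 0.8192
RA = 68.4 · 0.8192

56.0333 %


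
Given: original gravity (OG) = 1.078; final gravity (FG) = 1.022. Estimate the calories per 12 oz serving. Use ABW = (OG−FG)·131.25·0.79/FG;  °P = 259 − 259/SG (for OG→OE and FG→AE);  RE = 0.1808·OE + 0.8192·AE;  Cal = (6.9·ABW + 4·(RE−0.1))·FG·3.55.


ABW = (1.078 − 1.022)·131.25·0.79/1.022 = 5.6815
OE = 259 − 259/1.078 = 18.7403 °P
AE = 259 − 259/1.022 = 5.5753 °P
RE = 0.1808·18.7403 + 0.8192·5.5753 = 7.9556 °P
Cal = (6.9·5.6815 + 4·(7.9556−0.1))·1.022·3.55

256.2332 kcal


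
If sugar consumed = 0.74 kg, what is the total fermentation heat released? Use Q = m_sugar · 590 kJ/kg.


Q = 0.74 · 590

436.6000 kJ


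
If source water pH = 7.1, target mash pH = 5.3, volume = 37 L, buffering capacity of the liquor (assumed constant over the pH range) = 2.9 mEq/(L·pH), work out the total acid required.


acid = buffering capacity · (pH_source − pH_target) · V
acid = 2.9 · (7.1 − 5.3) · 37

193.1400 mEq


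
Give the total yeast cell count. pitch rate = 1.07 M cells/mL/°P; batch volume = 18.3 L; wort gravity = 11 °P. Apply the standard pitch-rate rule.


cells (billions) = rate · V_L · °P
cells = 1.07 · 18.3 · 11

215.3910 billion cells


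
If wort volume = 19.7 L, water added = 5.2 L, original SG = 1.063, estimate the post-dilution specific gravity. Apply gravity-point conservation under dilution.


SG_new = 1 + (SG_old − 1)·V_old/(V_old + V_water)
pts = (1.063 − 1)·1000·19.7/(19.7 + 5.2) = 49.8434
SG_new = 1 + 49.8434/1000

1.0498


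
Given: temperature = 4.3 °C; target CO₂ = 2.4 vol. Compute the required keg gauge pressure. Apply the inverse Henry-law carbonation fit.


psi = vols/(0.01821 + 0.09011·e^(−0.04·T)) − 14.695
psi = 2.4/(0.01821 + 0.09011·e^(−0.04·4.3)) − 14.695

10.8150 psi


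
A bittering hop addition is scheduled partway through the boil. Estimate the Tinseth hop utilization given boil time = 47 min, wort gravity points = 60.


U = 1.65·0.000125^(GP/1000) · (1 − e^(−0.04·t))/4.15
bigness = 1.65·0.000125^(60/1000) = 0.9623
boil_factor = (1 − e^(−0.04·47))/4.15 = 0.2042
U = 0.9623 · 0.2042

0.1965


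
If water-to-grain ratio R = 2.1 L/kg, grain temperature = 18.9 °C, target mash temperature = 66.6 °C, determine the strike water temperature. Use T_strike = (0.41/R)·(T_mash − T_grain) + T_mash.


T_strike = (0.41/2.1)·(66.6 − 18.9) + 66.6

75.9129 °C


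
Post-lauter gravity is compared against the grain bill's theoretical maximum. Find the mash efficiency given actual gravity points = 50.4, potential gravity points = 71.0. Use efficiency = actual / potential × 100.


efficiency = 50.4 / 71.0 × 100

70.9859 %


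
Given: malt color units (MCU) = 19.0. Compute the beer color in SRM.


SRM = 1.4922 · MCU^0.6859
SRM = 1.4922 · 19.0^0.6859

11.2441 SRM


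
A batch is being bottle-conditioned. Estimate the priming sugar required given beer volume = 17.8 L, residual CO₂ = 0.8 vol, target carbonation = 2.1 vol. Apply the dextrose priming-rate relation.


sugar = (target − residual)·4.0·V
sugar = (2.1 − 0.8)·4.0·17.8

92.5600 g


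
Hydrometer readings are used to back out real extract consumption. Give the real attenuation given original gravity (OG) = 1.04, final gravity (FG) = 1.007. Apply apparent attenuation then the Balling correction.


AA = (OG−FG)/(OG−1)·100;  RA = AA·0.8192
AA = (1.04 − 1.007)/(1.04 − 1)·100 = 82.5000
RA = 82.5000·0.8192

67.5840 %


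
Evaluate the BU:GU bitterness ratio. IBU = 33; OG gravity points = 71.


BU:GU = IBU / OG_points
BU:GU = 33 / 71

0.4648


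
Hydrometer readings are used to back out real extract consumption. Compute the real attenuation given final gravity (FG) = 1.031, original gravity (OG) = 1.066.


AA = (OG−FG)/(OG−1)·100;  RA = AA·0.8192
AA = (1.066 − 1.031)/(1.066 − 1)·100 = 53.0303
RA = 53.0303·0.8192

43.4424 %


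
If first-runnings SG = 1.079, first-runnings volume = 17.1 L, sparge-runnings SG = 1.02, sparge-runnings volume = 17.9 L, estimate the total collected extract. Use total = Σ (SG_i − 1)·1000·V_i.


first = (1.079 − 1)·1000·17.1 = 1350.9000
sparge = (1.02 − 1)·1000·17.9 = 358.0000
total = 1350.9000 + 358.0000

1708.9000 gravity·L


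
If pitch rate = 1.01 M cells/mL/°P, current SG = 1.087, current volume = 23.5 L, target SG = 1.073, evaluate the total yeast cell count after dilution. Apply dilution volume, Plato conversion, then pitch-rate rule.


V_w = V·((SG_c−1)/(SG_t−1)−1);  °P = 259 − 259/SG_t;  cells = rate·(V+V_w)·°P
V_w = 23.5·((1.087−1)/(1.073−1)−1) = 4.5068
V_final = 23.5 + 4.5068 = 28.0068
°P = 259 − 259/1.073 = 17.6207
cells = 1.01·28.0068·17.6207

498.4350 billion cells


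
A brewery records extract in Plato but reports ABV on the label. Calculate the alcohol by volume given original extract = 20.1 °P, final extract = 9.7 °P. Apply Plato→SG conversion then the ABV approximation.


SG = 259/(259 − P);  ABV = (OG − FG)·131.25
OG = 259/(259 − 20.1) = 1.0841
FG = 259/(259 − 9.7) = 1.0389
ABV = (1.0841 − 1.0389)·131.25

5.9360 % ABV


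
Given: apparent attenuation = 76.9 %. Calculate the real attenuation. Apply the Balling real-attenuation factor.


RA = AA · 0.8192
RA = 76.9 · 0.8192

62.9965 %


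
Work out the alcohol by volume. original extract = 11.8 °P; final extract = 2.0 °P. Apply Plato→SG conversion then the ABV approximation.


SG = 259/(259 − P);  ABV = (OG − FG)·131.25
OG = 259/(259 − 11.8) = 1.0477
FG = 259/(259 − 2.0) = 1.0078
ABV = (1.0477 − 1.0078)·131.25

5.2438 % ABV


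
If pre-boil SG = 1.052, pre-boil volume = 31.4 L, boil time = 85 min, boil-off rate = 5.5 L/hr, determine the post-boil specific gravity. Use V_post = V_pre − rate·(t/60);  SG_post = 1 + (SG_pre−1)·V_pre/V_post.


V_post = 31.4 − 5.5·(85/60) = 23.6083
SG_post = 1 + (1.052 − 1)·31.4/23.6083

1.0692


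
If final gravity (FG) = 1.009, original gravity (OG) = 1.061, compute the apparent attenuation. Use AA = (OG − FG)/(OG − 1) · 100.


AA = (1.061 − 1.009)/(1.061 − 1) · 100

85.2459 %


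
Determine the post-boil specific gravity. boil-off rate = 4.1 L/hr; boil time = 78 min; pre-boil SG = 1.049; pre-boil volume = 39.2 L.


V_post = V_pre − rate·(t/60);  SG_post = 1 + (SG_pre−1)·V_pre/V_post
V_post = 39.2 − 4.1·(78/60) = 33.8700
SG_post = 1 + (1.049 − 1)·39.2/33.8700

1.0567


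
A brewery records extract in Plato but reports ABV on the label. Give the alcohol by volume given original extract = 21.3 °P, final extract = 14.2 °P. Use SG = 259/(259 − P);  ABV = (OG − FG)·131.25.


OG = 259/(259 − 21.3) = 1.0896
FG = 259/(259 − 14.2) = 1.0580
ABV = (1.0896 − 1.0580)·131.25

4.1478 % ABV


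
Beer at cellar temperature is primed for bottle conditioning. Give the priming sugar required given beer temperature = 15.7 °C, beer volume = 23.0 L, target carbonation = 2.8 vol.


residual = 14.695·(0.01821 + 0.09011·e^(−0.04·T));  sugar = (target − residual)·4.0·V
residual = 14.695·(0.01821 + 0.09011·e^(−0.04·15.7)) = 0.9742
sugar = (2.8 − 0.9742)·4.0·23.0

167.9692 g


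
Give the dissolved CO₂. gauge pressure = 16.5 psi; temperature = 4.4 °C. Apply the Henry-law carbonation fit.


vols = (P + 14.695)·(0.01821 + 0.09011·e^(−0.04·T))
vols = (16.5 + 14.695)·(0.01821 + 0.09011·e^(−0.04·4.4))

2.9254 volumes


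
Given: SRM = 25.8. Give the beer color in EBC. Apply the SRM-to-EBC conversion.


EBC = SRM · 1.97
EBC = 25.8 · 1.97

50.8260 EBC


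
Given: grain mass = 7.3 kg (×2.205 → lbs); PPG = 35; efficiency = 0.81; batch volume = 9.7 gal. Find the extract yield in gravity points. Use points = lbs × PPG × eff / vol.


lbs = 7.3 × 2.205 = 16.0965
points = 16.0965 × 35 × 0.81 / 9.7

47.0449 points


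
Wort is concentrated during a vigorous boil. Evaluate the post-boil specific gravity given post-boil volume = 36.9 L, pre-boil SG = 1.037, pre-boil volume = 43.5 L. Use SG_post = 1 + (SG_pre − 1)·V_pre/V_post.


pts_pre = (1.037 − 1)·1000 = 37.0000
pts_post = 37.0000·43.5/36.9 = 43.6179
SG_post = 1 + 43.6179/1000

1.0436


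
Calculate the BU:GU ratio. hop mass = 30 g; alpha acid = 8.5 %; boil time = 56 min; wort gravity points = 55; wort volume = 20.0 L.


U = 1.65·0.000125^(GP/1000)·(1−e^(−0.04t))/4.15;  IBU = (α/100)·m·U·1000/V;  BU:GU = IBU/GP
U = 1.65·0.000125^(55/1000)·(1−e^(−0.04·56))/4.15 = 0.2167
IBU = (8.5/100)·30·0.2167·1000/20.0 = 27.6306
BU:GU = 27.6306/55

0.5024


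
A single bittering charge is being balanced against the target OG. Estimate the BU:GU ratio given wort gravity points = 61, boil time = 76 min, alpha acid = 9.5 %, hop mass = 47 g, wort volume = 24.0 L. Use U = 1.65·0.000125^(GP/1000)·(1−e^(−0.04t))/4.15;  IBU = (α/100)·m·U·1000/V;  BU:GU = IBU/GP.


U = 1.65·0.000125^(61/1000)·(1−e^(−0.04·76))/4.15 = 0.2188
IBU = (9.5/100)·47·0.2188·1000/24.0 = 40.7071
BU:GU = 40.7071/61

0.6673


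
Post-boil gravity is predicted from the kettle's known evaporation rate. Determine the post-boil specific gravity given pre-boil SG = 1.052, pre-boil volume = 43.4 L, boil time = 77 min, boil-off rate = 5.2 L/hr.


V_post = V_pre − rate·(t/60);  SG_post = 1 + (SG_pre−1)·V_pre/V_post
V_post = 43.4 − 5.2·(77/60) = 36.7267
SG_post = 1 + (1.052 − 1)·43.4/36.7267

1.0614


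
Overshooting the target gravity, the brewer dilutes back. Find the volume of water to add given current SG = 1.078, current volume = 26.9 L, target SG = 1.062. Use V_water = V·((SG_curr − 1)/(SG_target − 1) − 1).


V_water = 26.9·((1.078 − 1)/(1.062 − 1) − 1)

6.9419 L


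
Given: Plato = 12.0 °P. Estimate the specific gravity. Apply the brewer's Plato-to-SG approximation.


SG = 259/(259 − P)
SG = 259/(259 − 12.0)

1.0486


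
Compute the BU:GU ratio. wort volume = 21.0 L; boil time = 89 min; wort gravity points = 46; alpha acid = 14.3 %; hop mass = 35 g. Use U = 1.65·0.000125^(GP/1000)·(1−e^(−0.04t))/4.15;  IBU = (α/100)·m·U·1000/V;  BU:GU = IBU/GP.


U = 1.65·0.000125^(46/1000)·(1−e^(−0.04·89))/4.15 = 0.2555
IBU = (14.3/100)·35·0.2555·1000/21.0 = 60.8904
BU:GU = 60.8904/46

1.3237


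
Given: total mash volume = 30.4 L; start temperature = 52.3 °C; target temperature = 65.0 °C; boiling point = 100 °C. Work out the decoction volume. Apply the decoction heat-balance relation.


V_dec = V_total·(T_target − T_start)/(T_boil − T_start)
V_dec = 30.4·(65.0 − 52.3)/(100 − 52.3)

8.0939 L


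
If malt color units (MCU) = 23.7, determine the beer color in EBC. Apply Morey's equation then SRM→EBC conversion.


SRM = 1.4922·MCU^0.6859;  EBC = SRM·1.97
SRM = 1.4922·23.7^0.6859 = 13.0848
EBC = 13.0848·1.97

25.7770 EBC


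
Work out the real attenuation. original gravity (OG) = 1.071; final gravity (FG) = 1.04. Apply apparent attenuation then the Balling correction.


AA = (OG−FG)/(OG−1)·100;  RA = AA·0.8192
AA = (1.071 − 1.04)/(1.071 − 1)·100 = 43.6620
RA = 43.6620·0.8192

35.7679 %


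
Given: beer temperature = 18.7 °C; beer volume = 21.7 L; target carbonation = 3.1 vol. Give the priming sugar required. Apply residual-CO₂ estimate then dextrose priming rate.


residual = 14.695·(0.01821 + 0.09011·e^(−0.04·T));  sugar = (target − residual)·4.0·V
residual = 14.695·(0.01821 + 0.09011·e^(−0.04·18.7)) = 0.8943
sugar = (3.1 − 0.8943)·4.0·21.7

191.4513 g
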